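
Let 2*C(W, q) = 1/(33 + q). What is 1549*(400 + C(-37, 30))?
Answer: 78071149/126 ≈ 6.1961e+5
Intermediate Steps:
C(W, q) = 1/(2*(33 + q))
1549*(400 + C(-37, 30)) = 1549*(400 + 1/(2*(33 + 30))) = 1549*(400 + (½)/63) = 1549*(400 + (½)*(1/63)) = 1549*(400 + 1/126) = 1549*(50401/126) = 78071149/126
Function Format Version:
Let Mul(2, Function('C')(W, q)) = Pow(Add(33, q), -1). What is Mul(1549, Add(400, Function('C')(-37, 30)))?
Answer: Rational(78071149, 126) ≈ 6.1961e+5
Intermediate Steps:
Function('C')(W, q) = Mul(Rational(1, 2), Pow(Add(33, q), -1))
Mul(1549, Add(400, Function('C')(-37, 30))) = Mul(1549, Add(400, Mul(Rational(1, 2), Pow(Add(33, 30), -1)))) = Mul(1549, Add(400, Mul(Rational(1, 2), Pow(63, -1)))) = Mul(1549, Add(400, Mul(Rational(1, 2), Rational(1, 63)))) = Mul(1549, Add(400, Rational(1, 126))) = Mul(1549, Rational(50401, 126)) = Rational(78071149, 126)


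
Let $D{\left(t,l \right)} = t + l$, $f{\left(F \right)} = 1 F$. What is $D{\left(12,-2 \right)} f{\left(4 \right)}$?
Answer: $40$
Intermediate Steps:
$f{\left(F \right)} = F$
$D{\left(t,l \right)} = l + t$
$D{\left(12,-2 \right)} f{\left(4 \right)} = \left(-2 + 12\right) 4 = 10 \cdot 4 = 40$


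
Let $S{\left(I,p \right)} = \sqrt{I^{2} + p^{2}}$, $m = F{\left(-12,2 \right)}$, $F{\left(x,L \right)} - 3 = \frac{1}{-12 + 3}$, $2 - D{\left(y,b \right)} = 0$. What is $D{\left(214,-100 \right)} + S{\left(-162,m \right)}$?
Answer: $2 + \frac{2 \sqrt{531610}}{9} \approx 164.03$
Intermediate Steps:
$D{\left(y,b \right)} = 2$ ($D{\left(y,b \right)} = 2 - 0 = 2 + 0 = 2$)
$F{\left(x,L \right)} = \frac{26}{9}$ ($F{\left(x,L \right)} = 3 + \frac{1}{-12 + 3} = 3 + \frac{1}{-9} = 3 - \frac{1}{9} = \frac{26}{9}$)
$m = \frac{26}{9} \approx 2.8889$
$D{\left(214,-100 \right)} + S{\left(-162,m \right)} = 2 + \sqrt{\left(-162\right)^{2} + \left(\frac{26}{9}\right)^{2}} = 2 + \sqrt{26244 + \frac{676}{81}} = 2 + \sqrt{\frac{2126440}{81}} = 2 + \frac{2 \sqrt{531610}}{9}$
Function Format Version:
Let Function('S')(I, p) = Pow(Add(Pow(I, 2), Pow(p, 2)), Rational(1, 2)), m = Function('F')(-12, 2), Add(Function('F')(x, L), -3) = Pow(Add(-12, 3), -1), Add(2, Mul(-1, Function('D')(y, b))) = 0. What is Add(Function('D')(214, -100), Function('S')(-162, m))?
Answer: Add(2, Mul(Rational(2, 9), Pow(531610, Rational(1, 2)))) ≈ 164.03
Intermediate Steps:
Function('D')(y, b) = 2 (Function('D')(y, b) = Add(2, Mul(-1, 0)) = Add(2, 0) = 2)
Function('F')(x, L) = Rational(26, 9) (Function('F')(x, L) = Add(3, Pow(Add(-12, 3), -1)) = Add(3, Pow(-9, -1)) = Add(3, Rational(-1, 9)) = Rational(26, 9))
m = Rational(26, 9) ≈ 2.8889
Add(Function('D')(214, -100), Function('S')(-162, m)) = Add(2, Pow(Add(Pow(-162, 2), Pow(Rational(26, 9), 2)), Rational(1, 2))) = Add(2, Pow(Add(26244, Rational(676, 81)), Rational(1, 2))) = Add(2, Pow(Rational(2126440, 81), Rational(1, 2))) = Add(2, Mul(Rational(2, 9), Pow(531610, Rational(1, 2))))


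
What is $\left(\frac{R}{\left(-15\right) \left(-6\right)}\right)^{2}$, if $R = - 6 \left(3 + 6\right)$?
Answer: $\frac{9}{25} \approx 0.36$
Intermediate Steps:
$R = -54$ ($R = \left(-6\right) 9 = -54$)
$\left(\frac{R}{\left(-15\right) \left(-6\right)}\right)^{2} = \left(- \frac{54}{\left(-15\right) \left(-6\right)}\right)^{2} = \left(- \frac{54}{90}\right)^{2} = \left(\left(-54\right) \frac{1}{90}\right)^{2} = \left(- \frac{3}{5}\right)^{2} = \frac{9}{25}$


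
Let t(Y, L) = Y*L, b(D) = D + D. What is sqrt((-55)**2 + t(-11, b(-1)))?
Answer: sqrt(3047) ≈ 55.200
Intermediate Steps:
b(D) = 2*D
t(Y, L) = L*Y
sqrt((-55)**2 + t(-11, b(-1))) = sqrt((-55)**2 + (2*(-1))*(-11)) = sqrt(3025 - 2*(-11)) = sqrt(3025 + 22) = sqrt(3047)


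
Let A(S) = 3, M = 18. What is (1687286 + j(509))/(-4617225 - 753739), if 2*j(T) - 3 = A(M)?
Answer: -1687289/5370964 ≈ -0.31415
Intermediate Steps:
j(T) = 3 (j(T) = 3/2 + (½)*3 = 3/2 + 3/2 = 3)
(1687286 + j(509))/(-4617225 - 753739) = (1687286 + 3)/(-4617225 - 753739) = 1687289/(-5370964) = 1687289*(-1/5370964) = -1687289/5370964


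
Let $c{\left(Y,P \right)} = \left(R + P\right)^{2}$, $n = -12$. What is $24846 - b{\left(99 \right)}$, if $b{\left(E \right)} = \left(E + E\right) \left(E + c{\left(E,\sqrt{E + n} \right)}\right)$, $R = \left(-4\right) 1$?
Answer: $-15150 + 1584 \sqrt{87} \approx -375.43$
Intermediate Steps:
$R = -4$
$c{\left(Y,P \right)} = \left(-4 + P\right)^{2}$
$b{\left(E \right)} = 2 E \left(E + \left(-4 + \sqrt{-12 + E}\right)^{2}\right)$ ($b{\left(E \right)} = \left(E + E\right) \left(E + \left(-4 + \sqrt{E - 12}\right)^{2}\right) = 2 E \left(E + \left(-4 + \sqrt{-12 + E}\right)^{2}\right)$)
$24846 - b{\left(99 \right)} = 24846 - 2 \cdot 99 \left(99 + \left(-4 + \sqrt{-12 + 99}\right)^{2}\right) = 24846 - 2 \cdot 99 \left(99 + \left(-4 + \sqrt{87}\right)^{2}\right) = 24846 - \left(19602 + 198 \left(-4 + \sqrt{87}\right)^{2}\right) = 5244 - 198 \left(-4 + \sqrt{87}\right)^{2}$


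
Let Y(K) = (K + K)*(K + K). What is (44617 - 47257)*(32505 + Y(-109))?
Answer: -211276560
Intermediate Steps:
Y(K) = 4*K**2 (Y(K) = (2*K)*(2*K) = 4*K**2)
(44617 - 47257)*(32505 + Y(-109)) = (44617 - 47257)*(32505 + 4*(-109)**2) = -2640*(32505 + 4*11881) = -2640*(32505 + 47524) = -2640*80029 = -211276560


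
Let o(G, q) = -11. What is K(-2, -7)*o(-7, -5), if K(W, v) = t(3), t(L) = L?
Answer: -33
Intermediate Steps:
K(W, v) = 3
K(-2, -7)*o(-7, -5) = 3*(-11) = -33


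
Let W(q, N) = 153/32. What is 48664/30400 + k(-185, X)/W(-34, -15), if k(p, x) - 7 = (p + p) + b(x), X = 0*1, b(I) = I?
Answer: -14403367/193800 ≈ -74.321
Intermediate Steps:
W(q, N) = 153/32 (W(q, N) = 153*(1/32) = 153/32)
X = 0
k(p, x) = 7 + x + 2*p (k(p, x) = 7 + ((p + p) + x) = 7 + (2*p + x) = 7 + (x + 2*p) = 7 + x + 2*p)
48664/30400 + k(-185, X)/W(-34, -15) = 48664/30400 + (7 + 0 + 2*(-185))/(153/32) = 48664*(1/30400) + (7 + 0 - 370)*(32/153) = 6083/3800 - 363*32/153 = 6083/3800 - 3872/51 = -14403367/193800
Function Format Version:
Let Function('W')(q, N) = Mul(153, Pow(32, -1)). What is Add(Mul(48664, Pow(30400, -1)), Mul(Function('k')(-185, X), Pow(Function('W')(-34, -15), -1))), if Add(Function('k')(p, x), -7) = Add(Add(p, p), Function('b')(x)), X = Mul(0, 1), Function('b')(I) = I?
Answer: Rational(-14403367, 193800) ≈ -74.321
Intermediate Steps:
Function('W')(q, N) = Rational(153, 32) (Function('W')(q, N) = Mul(153, Rational(1, 32)) = Rational(153, 32))
X = 0
Function('k')(p, x) = Add(7, x, Mul(2, p)) (Function('k')(p, x) = Add(7, Add(Add(p, p), x)) = Add(7, Add(Mul(2, p), x)) = Add(7, Add(x, Mul(2, p))) = Add(7, x, Mul(2, p)))
Add(Mul(48664, Pow(30400, -1)), Mul(Function('k')(-185, X), Pow(Function('W')(-34, -15), -1))) = Add(Mul(48664, Pow(30400, -1)), Mul(Add(7, 0, Mul(2, -185)), Pow(Rational(153, 32), -1))) = Add(Mul(48664, Rational(1, 30400)), Mul(Add(7, 0, -370), Rational(32, 153))) = Add(Rational(6083, 3800), Mul(-363, Rational(32, 153))) = Add(Rational(6083, 3800), Rational(-3872, 51)) = Rational(-14403367, 193800)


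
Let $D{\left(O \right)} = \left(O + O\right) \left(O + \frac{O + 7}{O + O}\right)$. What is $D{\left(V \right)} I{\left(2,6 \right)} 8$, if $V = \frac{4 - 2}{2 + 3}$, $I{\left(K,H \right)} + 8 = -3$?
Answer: $- \frac{16984}{25} \approx -679.36$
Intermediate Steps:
$I{\left(K,H \right)} = -11$ ($I{\left(K,H \right)} = -8 - 3 = -11$)
$V = \frac{2}{5} \approx 0.4$
$D{\left(O \right)} = 2 O \left(O + \frac{7 + O}{2 O}\right)$
$D{\left(V \right)} I{\left(2,6 \right)} 8 = \left(7 + \frac{2}{5} + 2 \left(\frac{2}{5}\right)^{2}\right) \left(-11\right) 8 = \left(7 + \frac{2}{5} + 2 \cdot \frac{4}{25}\right) \left(-11\right) 8 = \left(7 + \frac{2}{5} + \frac{8}{25}\right) \left(-11\right) 8 = \frac{193}{25} \left(-11\right) 8 = \left(- \frac{2123}{25}\right) 8 = - \frac{16984}{25}$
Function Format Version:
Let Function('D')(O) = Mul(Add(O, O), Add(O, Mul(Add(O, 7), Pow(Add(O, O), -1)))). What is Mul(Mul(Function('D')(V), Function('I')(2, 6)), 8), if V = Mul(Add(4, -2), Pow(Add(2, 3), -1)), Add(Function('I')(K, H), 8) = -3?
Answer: Rational(-16984, 25) ≈ -679.36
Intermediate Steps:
Function('I')(K, H) = -11 (Function('I')(K, H) = Add(-8, -3) = -11)
V = Rational(2, 5) (V = Mul(2, Pow(5, -1)) = Mul(2, Rational(1, 5)) = Rational(2, 5) ≈ 0.40000)
Function('D')(O) = Mul(2, O, Add(O, Mul(Rational(1, 2), Pow(O, -1), Add(7, O)))) (Function('D')(O) = Mul(Mul(2, O), Add(O, Mul(Add(7, O), Pow(Mul(2, O), -1)))) = Mul(Mul(2, O), Add(O, Mul(Add(7, O), Mul(Rational(1, 2), Pow(O, -1))))) = Mul(Mul(2, O), Add(O, Mul(Rational(1, 2), Pow(O, -1), Add(7, O)))) = Mul(2, O, Add(O, Mul(Rational(1, 2), Pow(O, -1), Add(7, O)))))
Mul(Mul(Function('D')(V), Function('I')(2, 6)), 8) = Mul(Mul(Add(7, Rational(2, 5), Mul(2, Pow(Rational(2, 5), 2))), -11), 8) = Mul(Mul(Add(7, Rational(2, 5), Mul(2, Rational(4, 25))), -11), 8) = Mul(Mul(Add(7, Rational(2, 5), Rational(8, 25)), -11), 8) = Mul(Mul(Rational(193, 25), -11), 8) = Mul(Rational(-2123, 25), 8) = Rational(-16984, 25)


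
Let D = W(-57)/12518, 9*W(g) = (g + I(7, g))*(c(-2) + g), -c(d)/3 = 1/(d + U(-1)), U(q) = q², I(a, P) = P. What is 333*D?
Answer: 113886/6259 ≈ 18.196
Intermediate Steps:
c(d) = -3/(1 + d) (c(d) = -3/(d + (-1)²) = -3/(d + 1) = -3/(1 + d))
W(g) = 2*g*(3 + g)/9 (W(g) = ((g + g)*(-3/(1 - 2) + g))/9 = ((2*g)*(-3/(-1) + g))/9 = ((2*g)*(-3*(-1) + g))/9 = ((2*g)*(3 + g))/9 = (2*g*(3 + g))/9 = 2*g*(3 + g)/9)
D = 342/6259 (D = ((2/9)*(-57)*(3 - 57))/12518 = ((2/9)*(-57)*(-54))*(1/12518) = 684*(1/12518) = 342/6259 ≈ 0.054641)
333*D = 333*(342/6259) = 113886/6259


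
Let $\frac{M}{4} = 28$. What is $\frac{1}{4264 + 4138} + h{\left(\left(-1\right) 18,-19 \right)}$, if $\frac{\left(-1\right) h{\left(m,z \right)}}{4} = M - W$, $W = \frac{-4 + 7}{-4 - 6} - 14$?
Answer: $- \frac{21223447}{42010} \approx -505.2$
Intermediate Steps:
$M = 112$ ($M = 4 \cdot 28 = 112$)
$W = - \frac{143}{10}$ ($W = \frac{3}{-10} - 14 = 3 \left(- \frac{1}{10}\right) - 14 = - \frac{3}{10} - 14 = - \frac{143}{10} \approx -14.3$)
$h{\left(m,z \right)} = - \frac{2526}{5}$ ($h{\left(m,z \right)} = - 4 \left(112 - - \frac{143}{10}\right) = - 4 \left(112 + \frac{143}{10}\right) = \left(-4\right) \frac{1263}{10} = - \frac{2526}{5}$)
$\frac{1}{4264 + 4138} + h{\left(\left(-1\right) 18,-19 \right)} = \frac{1}{4264 + 4138} - \frac{2526}{5} = \frac{1}{8402} - \frac{2526}{5} = - \frac{21223447}{42010}$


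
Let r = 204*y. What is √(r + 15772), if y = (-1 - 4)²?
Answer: 2*√5218 ≈ 144.47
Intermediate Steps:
y = 25 (y = (-5)² = 25)
r = 5100 (r = 204*25 = 5100)
√(r + 15772) = √(5100 + 15772) = √20872 = 2*√5218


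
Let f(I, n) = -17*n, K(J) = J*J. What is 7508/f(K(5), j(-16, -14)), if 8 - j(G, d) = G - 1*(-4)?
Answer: -1877/85 ≈ -22.082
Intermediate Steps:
j(G, d) = 4 - G (j(G, d) = 8 - (G - 1*(-4)) = 8 - (G + 4) = 8 - (4 + G) = 8 + (-4 - G) = 4 - G)
K(J) = J**2
7508/f(K(5), j(-16, -14)) = 7508/((-17*(4 - 1*(-16)))) = 7508/((-17*(4 + 16))) = 7508/((-17*20)) = 7508/(-340) = 7508*(-1/340) = -1877/85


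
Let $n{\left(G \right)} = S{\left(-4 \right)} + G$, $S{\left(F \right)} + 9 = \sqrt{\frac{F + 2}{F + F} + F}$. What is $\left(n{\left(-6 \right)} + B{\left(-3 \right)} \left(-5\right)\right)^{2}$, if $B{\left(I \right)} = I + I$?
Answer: $\frac{\left(30 + i \sqrt{15}\right)^{2}}{4} \approx 221.25 + 58.095 i$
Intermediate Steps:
$B{\left(I \right)} = 2 I$
$S{\left(F \right)} = -9 + \sqrt{F + \frac{2 + F}{2 F}}$ ($S{\left(F \right)} = -9 + \sqrt{\frac{F + 2}{F + F} + F} = -9 + \sqrt{\frac{2 + F}{2 F} + F} = -9 + \sqrt{F + \frac{2 + F}{2 F}}$)
$n{\left(G \right)} = -9 + G + \frac{i \sqrt{15}}{2}$ ($n{\left(G \right)} = \left(-9 + \frac{\sqrt{2 + 4 \left(-4\right) + \frac{4}{-4}}}{2}\right) + G = \left(-9 + \frac{\sqrt{2 - 16 + 4 \left(- \frac{1}{4}\right)}}{2}\right) + G = \left(-9 + \frac{\sqrt{2 - 16 - 1}}{2}\right) + G = \left(-9 + \frac{\sqrt{-15}}{2}\right) + G = \left(-9 + \frac{i \sqrt{15}}{2}\right) + G = -9 + G + \frac{i \sqrt{15}}{2}$)
$\left(n{\left(-6 \right)} + B{\left(-3 \right)} \left(-5\right)\right)^{2} = \left(\left(-9 - 6 + \frac{i \sqrt{15}}{2}\right) + 2 \left(-3\right) \left(-5\right)\right)^{2} = \left(\left(-15 + \frac{i \sqrt{15}}{2}\right) - -30\right)^{2} = \left(\left(-15 + \frac{i \sqrt{15}}{2}\right) + 30\right)^{2} = \left(15 + \frac{i \sqrt{15}}{2}\right)^{2}$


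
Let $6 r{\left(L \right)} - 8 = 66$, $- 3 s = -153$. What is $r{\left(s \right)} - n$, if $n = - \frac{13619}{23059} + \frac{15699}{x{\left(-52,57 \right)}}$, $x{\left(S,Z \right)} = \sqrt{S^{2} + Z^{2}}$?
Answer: $\frac{894040}{69177} - \frac{15699 \sqrt{5953}}{5953} \approx -190.55$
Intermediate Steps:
$s = 51$ ($s = \left(- \frac{1}{3}\right) \left(-153\right) = 51$)
$r{\left(L \right)} = \frac{37}{3}$ ($r{\left(L \right)} = \frac{4}{3} + \frac{1}{6} \cdot 66 = \frac{4}{3} + 11 = \frac{37}{3}$)
$n = - \frac{13619}{23059} + \frac{15699 \sqrt{5953}}{5953}$ ($n = - \frac{13619}{23059} + \frac{15699}{\sqrt{\left(-52\right)^{2} + 57^{2}}} = \left(-13619\right) \frac{1}{23059} + \frac{15699}{\sqrt{2704 + 3249}} = - \frac{13619}{23059} + \frac{15699}{\sqrt{5953}} = - \frac{13619}{23059} + 15699 \frac{\sqrt{5953}}{5953} = - \frac{13619}{23059} + \frac{15699 \sqrt{5953}}{5953} \approx 202.88$)
$r{\left(s \right)} - n = \frac{37}{3} - \left(- \frac{13619}{23059} + \frac{15699 \sqrt{5953}}{5953}\right) = \frac{37}{3} + \left(\frac{13619}{23059} - \frac{15699 \sqrt{5953}}{5953}\right) = \frac{894040}{69177} - \frac{15699 \sqrt{5953}}{5953}$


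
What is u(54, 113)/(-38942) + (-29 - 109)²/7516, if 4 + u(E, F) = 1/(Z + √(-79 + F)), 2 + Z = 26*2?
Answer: 228610949099/90221098194 + √34/96030972 ≈ 2.5339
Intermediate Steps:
Z = 50 (Z = -2 + 26*2 = -2 + 52 = 50)
u(E, F) = -4 + 1/(50 + √(-79 + F))
u(54, 113)/(-38942) + (-29 - 109)²/7516 = ((-199 - 4*√(-79 + 113))/(50 + √(-79 + 113)))/(-38942) + (-29 - 109)²/7516 = ((-199 - 4*√34)/(50 + √34))*(-1/38942) + (-138)²*(1/7516) = -(-199 - 4*√34)/(38942*(50 + √34)) + 19044*(1/7516) = -(-199 - 4*√34)/(38942*(50 + √34)) + 4761/1879 = 4761/1879 - (-199 - 4*√34)/(38942*(50 + √34))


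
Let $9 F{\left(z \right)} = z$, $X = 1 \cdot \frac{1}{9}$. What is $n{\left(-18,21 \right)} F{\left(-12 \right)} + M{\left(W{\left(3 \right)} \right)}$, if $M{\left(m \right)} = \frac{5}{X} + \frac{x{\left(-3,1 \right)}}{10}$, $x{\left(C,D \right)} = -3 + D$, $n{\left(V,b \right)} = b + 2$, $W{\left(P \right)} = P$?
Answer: $\frac{212}{15} \approx 14.133$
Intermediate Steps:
$X = \frac{1}{9}$ ($X = 1 \cdot \frac{1}{9} = \frac{1}{9} \approx 0.11111$)
$F{\left(z \right)} = \frac{z}{9}$
$n{\left(V,b \right)} = 2 + b$
$M{\left(m \right)} = \frac{224}{5}$ ($M{\left(m \right)} = 5 \frac{1}{\frac{1}{9}} + \frac{-3 + 1}{10} = 5 \cdot 9 - \frac{1}{5} = 45 - \frac{1}{5} = \frac{224}{5}$)
$n{\left(-18,21 \right)} F{\left(-12 \right)} + M{\left(W{\left(3 \right)} \right)} = \left(2 + 21\right) \frac{1}{9} \left(-12\right) + \frac{224}{5} = 23 \left(- \frac{4}{3}\right) + \frac{224}{5} = - \frac{92}{3} + \frac{224}{5} = \frac{212}{15}$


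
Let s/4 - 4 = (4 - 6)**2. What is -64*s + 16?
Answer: -2032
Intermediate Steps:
s = 32 (s = 16 + 4*(4 - 6)**2 = 16 + 4*(-2)**2 = 16 + 4*4 = 16 + 16 = 32)
-64*s + 16 = -64*32 + 16 = -2048 + 16 = -2032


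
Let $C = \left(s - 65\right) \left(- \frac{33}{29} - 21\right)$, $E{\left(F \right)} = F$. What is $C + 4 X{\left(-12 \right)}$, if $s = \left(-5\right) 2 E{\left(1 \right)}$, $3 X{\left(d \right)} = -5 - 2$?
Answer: $\frac{143638}{87} \approx 1651.0$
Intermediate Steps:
$X{\left(d \right)} = - \frac{7}{3}$ ($X{\left(d \right)} = \frac{-5 - 2}{3} = \frac{1}{3} \left(-7\right) = - \frac{7}{3}$)
$s = -10$ ($s = \left(-5\right) 2 \cdot 1 = \left(-10\right) 1 = -10$)
$C = \frac{48150}{29}$ ($C = \left(-10 - 65\right) \left(- \frac{33}{29} - 21\right) = - 75 \left(\left(-33\right) \frac{1}{29} - 21\right) = - 75 \left(- \frac{33}{29} - 21\right) = \left(-75\right) \left(- \frac{642}{29}\right) = \frac{48150}{29} \approx 1660.3$)
$C + 4 X{\left(-12 \right)} = \frac{48150}{29} + 4 \left(- \frac{7}{3}\right) = \frac{48150}{29} - \frac{28}{3} = \frac{143638}{87}$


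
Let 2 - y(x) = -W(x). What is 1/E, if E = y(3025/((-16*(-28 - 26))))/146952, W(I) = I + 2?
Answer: 126966528/6481 ≈ 19591.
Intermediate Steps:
W(I) = 2 + I
y(x) = 4 + x (y(x) = 2 - (-1)*(2 + x) = 2 - (-2 - x) = 2 + (2 + x) = 4 + x)
E = 6481/126966528 (E = (4 + 3025/((-16*(-28 - 26))))/146952 = (4 + 3025/((-16*(-54))))*(1/146952) = (4 + 3025/864)*(1/146952) = (6481/864)*(1/146952) = 6481/126966528 ≈ 5.1045e-5)
1/E = 1/(6481/126966528) = 126966528/6481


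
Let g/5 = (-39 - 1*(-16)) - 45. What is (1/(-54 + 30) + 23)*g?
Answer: -46835/6 ≈ -7805.8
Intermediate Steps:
g = -340 (g = 5*((-39 - 1*(-16)) - 45) = 5*((-39 + 16) - 45) = 5*(-23 - 45) = 5*(-68) = -340)
(1/(-54 + 30) + 23)*g = (1/(-54 + 30) + 23)*(-340) = (1/(-24) + 23)*(-340) = (-1/24 + 23)*(-340) = (551/24)*(-340) = -46835/6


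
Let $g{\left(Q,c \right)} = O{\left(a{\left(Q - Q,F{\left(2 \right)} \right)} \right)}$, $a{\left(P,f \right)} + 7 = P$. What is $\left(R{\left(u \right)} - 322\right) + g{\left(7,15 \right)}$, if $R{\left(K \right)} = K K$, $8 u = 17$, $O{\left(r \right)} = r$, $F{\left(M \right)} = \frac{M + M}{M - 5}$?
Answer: $- \frac{20767}{64} \approx -324.48$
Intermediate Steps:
$F{\left(M \right)} = \frac{2 M}{-5 + M}$
$a{\left(P,f \right)} = -7 + P$
$g{\left(Q,c \right)} = -7$ ($g{\left(Q,c \right)} = -7 + \left(Q - Q\right) = -7 + 0 = -7$)
$u = \frac{17}{8}$ ($u = \frac{1}{8} \cdot 17 = \frac{17}{8} \approx 2.125$)
$R{\left(K \right)} = K^{2}$
$\left(R{\left(u \right)} - 322\right) + g{\left(7,15 \right)} = \left(\left(\frac{17}{8}\right)^{2} - 322\right) - 7 = \left(\frac{289}{64} - 322\right) - 7 = - \frac{20319}{64} - 7 = - \frac{20767}{64}$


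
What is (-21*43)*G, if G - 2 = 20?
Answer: -19866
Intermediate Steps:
G = 22 (G = 2 + 20 = 22)
(-21*43)*G = -21*43*22 = -903*22 = -19866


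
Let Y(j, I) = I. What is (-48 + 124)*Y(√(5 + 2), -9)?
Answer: -684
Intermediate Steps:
(-48 + 124)*Y(√(5 + 2), -9) = (-48 + 124)*(-9) = 76*(-9) = -684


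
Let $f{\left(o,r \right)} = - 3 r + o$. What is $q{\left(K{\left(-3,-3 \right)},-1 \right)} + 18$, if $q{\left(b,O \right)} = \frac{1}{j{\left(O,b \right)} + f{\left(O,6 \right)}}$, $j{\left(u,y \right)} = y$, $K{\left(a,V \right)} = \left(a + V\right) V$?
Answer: $17$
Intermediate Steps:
$f{\left(o,r \right)} = o - 3 r$
$K{\left(a,V \right)} = V \left(V + a\right)$ ($K{\left(a,V \right)} = \left(V + a\right) V = V \left(V + a\right)$)
$q{\left(b,O \right)} = \frac{1}{-18 + O + b}$ ($q{\left(b,O \right)} = \frac{1}{b + \left(O - 18\right)} = \frac{1}{b + \left(-18 + O\right)} = \frac{1}{-18 + O + b}$)
$q{\left(K{\left(-3,-3 \right)},-1 \right)} + 18 = \frac{1}{-18 - 1 - 3 \left(-3 - 3\right)} + 18 = \frac{1}{-18 - 1 - -18} + 18 = \frac{1}{-18 - 1 + 18} + 18 = \frac{1}{-1} + 18 = -1 + 18 = 17$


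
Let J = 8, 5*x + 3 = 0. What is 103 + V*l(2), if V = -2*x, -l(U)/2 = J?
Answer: 419/5 ≈ 83.800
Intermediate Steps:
x = -⅗ (x = -⅗ + (⅕)*0 = -⅗ + 0 = -⅗ ≈ -0.60000)
l(U) = -16 (l(U) = -2*8 = -16)
V = 6/5 (V = -2*(-⅗) = 6/5 ≈ 1.2000)
103 + V*l(2) = 103 + (6/5)*(-16) = 103 - 96/5 = 419/5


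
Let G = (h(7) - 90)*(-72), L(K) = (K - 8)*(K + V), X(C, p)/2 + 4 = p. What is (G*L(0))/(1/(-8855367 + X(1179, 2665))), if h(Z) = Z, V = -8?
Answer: -3384823610880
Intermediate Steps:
X(C, p) = -8 + 2*p
L(K) = (-8 + K)² (L(K) = (K - 8)*(K - 8) = (-8 + K)*(-8 + K) = (-8 + K)²)
G = 5976 (G = (7 - 90)*(-72) = -83*(-72) = 5976)
(G*L(0))/(1/(-8855367 + X(1179, 2665))) = (5976*(64 + 0² - 16*0))/(1/(-8855367 + (-8 + 2*2665))) = (5976*(64 + 0 + 0))/(1/(-8855367 + (-8 + 5330))) = (5976*64)/(1/(-8855367 + 5322)) = 382464/(1/(-8850045)) = 382464/(-1/8850045) = 382464*(-8850045) = -3384823610880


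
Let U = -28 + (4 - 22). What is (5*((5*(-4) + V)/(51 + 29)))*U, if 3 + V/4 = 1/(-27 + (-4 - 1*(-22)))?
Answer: 1679/18 ≈ 93.278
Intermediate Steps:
V = -112/9 (V = -12 + 4/(-27 + (-4 - 1*(-22))) = -12 + 4/(-27 + (-4 + 22)) = -12 + 4/(-27 + 18) = -12 + 4/(-9) = -12 + 4*(-1/9) = -12 - 4/9 = -112/9 ≈ -12.444)
U = -46 (U = -28 - 18 = -46)
(5*((5*(-4) + V)/(51 + 29)))*U = (5*((5*(-4) - 112/9)/(51 + 29)))*(-46) = (5*((-20 - 112/9)/80))*(-46) = (5*(-292/9*1/80))*(-46) = (5*(-73/180))*(-46) = -73/36*(-46) = 1679/18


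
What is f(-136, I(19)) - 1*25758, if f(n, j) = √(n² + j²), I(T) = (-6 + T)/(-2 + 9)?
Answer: -25758 + √906473/7 ≈ -25622.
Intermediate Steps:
I(T) = -6/7 + T/7 (I(T) = (-6 + T)/7 = (-6 + T)*(⅐) = -6/7 + T/7)
f(n, j) = √(j² + n²)
f(-136, I(19)) - 1*25758 = √((-6/7 + (⅐)*19)² + (-136)²) - 1*25758 = √((-6/7 + 19/7)² + 18496) - 25758 = √((13/7)² + 18496) - 25758 = √(169/49 + 18496) - 25758 = √(906473/49) - 25758 = √906473/7 - 25758 = -25758 + √906473/7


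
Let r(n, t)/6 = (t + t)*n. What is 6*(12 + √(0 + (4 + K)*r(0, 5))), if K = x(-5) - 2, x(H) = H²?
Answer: 72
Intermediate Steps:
r(n, t) = 12*n*t (r(n, t) = 6*((t + t)*n) = 6*((2*t)*n) = 6*(2*n*t) = 12*n*t)
K = 23 (K = (-5)² - 2 = 25 - 2 = 23)
6*(12 + √(0 + (4 + K)*r(0, 5))) = 6*(12 + √(0 + (4 + 23)*(12*0*5))) = 6*(12 + √(0 + 27*0)) = 6*(12 + √(0 + 0)) = 6*(12 + √0) = 6*(12 + 0) = 6*12 = 72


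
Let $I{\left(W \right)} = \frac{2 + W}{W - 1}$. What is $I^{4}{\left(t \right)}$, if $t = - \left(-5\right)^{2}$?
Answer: $\frac{279841}{456976} \approx 0.61238$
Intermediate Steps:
$t = -25$ ($t = \left(-1\right) 25 = -25$)
$I{\left(W \right)} = \frac{2 + W}{-1 + W}$
$I^{4}{\left(t \right)} = \left(\frac{2 - 25}{-1 - 25}\right)^{4} = \left(\frac{1}{-26} \left(-23\right)\right)^{4} = \left(\left(- \frac{1}{26}\right) \left(-23\right)\right)^{4} = \left(\frac{23}{26}\right)^{4} = \frac{279841}{456976}$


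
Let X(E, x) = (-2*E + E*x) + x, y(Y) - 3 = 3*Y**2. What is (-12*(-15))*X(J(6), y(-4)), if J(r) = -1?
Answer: 360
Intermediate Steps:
y(Y) = 3 + 3*Y**2
X(E, x) = x - 2*E + E*x
(-12*(-15))*X(J(6), y(-4)) = (-12*(-15))*((3 + 3*(-4)**2) - 2*(-1) - (3 + 3*(-4)**2)) = 180*((3 + 3*16) + 2 - (3 + 3*16)) = 180*((3 + 48) + 2 - (3 + 48)) = 180*(51 + 2 - 1*51) = 180*(51 + 2 - 51) = 180*2 = 360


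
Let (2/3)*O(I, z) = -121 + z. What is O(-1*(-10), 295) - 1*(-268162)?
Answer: 268423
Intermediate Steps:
O(I, z) = -363/2 + 3*z/2 (O(I, z) = 3*(-121 + z)/2 = -363/2 + 3*z/2)
O(-1*(-10), 295) - 1*(-268162) = (-363/2 + (3/2)*295) - 1*(-268162) = (-363/2 + 885/2) + 268162 = 261 + 268162 = 268423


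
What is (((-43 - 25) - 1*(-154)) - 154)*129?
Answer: -8772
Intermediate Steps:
(((-43 - 25) - 1*(-154)) - 154)*129 = ((-68 + 154) - 154)*129 = (86 - 154)*129 = -68*129 = -8772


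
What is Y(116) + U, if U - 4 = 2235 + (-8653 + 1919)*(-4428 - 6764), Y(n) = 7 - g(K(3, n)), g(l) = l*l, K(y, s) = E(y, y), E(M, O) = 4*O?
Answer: 75369030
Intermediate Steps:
K(y, s) = 4*y
g(l) = l**2
Y(n) = -137 (Y(n) = 7 - (4*3)**2 = 7 - 1*12**2 = 7 - 1*144 = 7 - 144 = -137)
U = 75369167 (U = 4 + (2235 + (-8653 + 1919)*(-4428 - 6764)) = 4 + (2235 - 6734*(-11192)) = 4 + (2235 + 75366928) = 4 + 75369163 = 75369167)
Y(116) + U = -137 + 75369167 = 75369030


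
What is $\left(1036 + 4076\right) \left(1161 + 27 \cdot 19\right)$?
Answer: $8557488$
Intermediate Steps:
$\left(1036 + 4076\right) \left(1161 + 27 \cdot 19\right) = 5112 \left(1161 + 513\right) = 5112 \cdot 1674 = 8557488$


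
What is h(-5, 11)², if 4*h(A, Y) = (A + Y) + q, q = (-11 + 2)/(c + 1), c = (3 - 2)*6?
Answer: 1089/784 ≈ 1.3890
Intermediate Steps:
c = 6 (c = 1*6 = 6)
q = -9/7 (q = (-11 + 2)/(6 + 1) = -9/7 ≈ -1.2857)
h(A, Y) = -9/28 + A/4 + Y/4 (h(A, Y) = ((A + Y) - 9/7)/4 = (-9/7 + A + Y)/4 = -9/28 + A/4 + Y/4)
h(-5, 11)² = (-9/28 + (¼)*(-5) + (¼)*11)² = (-9/28 - 5/4 + 11/4)² = (33/28)² = 1089/784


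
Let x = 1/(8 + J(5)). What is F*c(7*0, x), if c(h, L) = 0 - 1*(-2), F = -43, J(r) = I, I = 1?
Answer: -86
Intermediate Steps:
J(r) = 1
x = 1/9 (x = 1/(8 + 1) = 1/9 ≈ 0.11111)
c(h, L) = 2 (c(h, L) = 0 + 2 = 2)
F*c(7*0, x) = -43*2 = -86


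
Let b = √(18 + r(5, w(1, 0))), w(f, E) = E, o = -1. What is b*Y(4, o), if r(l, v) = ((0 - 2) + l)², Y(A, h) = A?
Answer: 12*√3 ≈ 20.785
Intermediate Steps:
r(l, v) = (-2 + l)²
b = 3*√3 (b = √(18 + (-2 + 5)²) = √(18 + 3²) = √(18 + 9) = √27 = 3*√3 ≈ 5.1962)
b*Y(4, o) = (3*√3)*4 = 12*√3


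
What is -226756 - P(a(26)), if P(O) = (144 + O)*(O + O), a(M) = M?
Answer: -235596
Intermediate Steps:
P(O) = 2*O*(144 + O) (P(O) = (144 + O)*(2*O) = 2*O*(144 + O))
-226756 - P(a(26)) = -226756 - 2*26*(144 + 26) = -226756 - 2*26*170 = -226756 - 1*8840 = -226756 - 8840 = -235596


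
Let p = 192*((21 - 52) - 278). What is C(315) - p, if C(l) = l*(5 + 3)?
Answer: 61848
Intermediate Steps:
C(l) = 8*l (C(l) = l*8 = 8*l)
p = -59328 (p = 192*(-31 - 278) = 192*(-309) = -59328)
C(315) - p = 8*315 - 1*(-59328) = 2520 + 59328 = 61848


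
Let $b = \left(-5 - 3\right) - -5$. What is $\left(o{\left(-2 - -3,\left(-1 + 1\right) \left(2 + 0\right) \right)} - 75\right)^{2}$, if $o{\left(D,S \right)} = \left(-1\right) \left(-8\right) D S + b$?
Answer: $6084$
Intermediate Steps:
$b = -3$ ($b = -8 + 5 = -3$)
$o{\left(D,S \right)} = -3 + 8 D S$ ($o{\left(D,S \right)} = \left(-1\right) \left(-8\right) D S - 3 = 8 D S - 3 = -3 + 8 D S$)
$\left(o{\left(-2 - -3,\left(-1 + 1\right) \left(2 + 0\right) \right)} - 75\right)^{2} = \left(\left(-3 + 8 \left(-2 - -3\right) \left(-1 + 1\right) \left(2 + 0\right)\right) - 75\right)^{2} = \left(\left(-3 + 8 \left(-2 + 3\right) 0 \cdot 2\right) - 75\right)^{2} = \left(\left(-3 + 8 \cdot 1 \cdot 0\right) - 75\right)^{2} = \left(\left(-3 + 0\right) - 75\right)^{2} = \left(-3 - 75\right)^{2} = \left(-78\right)^{2} = 6084$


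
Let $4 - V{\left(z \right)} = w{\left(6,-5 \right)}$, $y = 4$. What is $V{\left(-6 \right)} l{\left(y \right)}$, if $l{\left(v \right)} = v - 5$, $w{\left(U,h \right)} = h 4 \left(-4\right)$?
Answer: $76$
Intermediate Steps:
$w{\left(U,h \right)} = - 16 h$ ($w{\left(U,h \right)} = 4 h \left(-4\right) = - 16 h$)
$V{\left(z \right)} = -76$ ($V{\left(z \right)} = 4 - \left(-16\right) \left(-5\right) = 4 - 80 = -76$)
$l{\left(v \right)} = -5 + v$
$V{\left(-6 \right)} l{\left(y \right)} = - 76 \left(-5 + 4\right) = \left(-76\right) \left(-1\right) = 76$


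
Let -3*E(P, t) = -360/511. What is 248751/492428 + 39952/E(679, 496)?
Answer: 1256647487017/7386420 ≈ 1.7013e+5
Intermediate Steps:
E(P, t) = 120/511 (E(P, t) = -(-120)/511 = -⅓*(-360/511) = 120/511)
248751/492428 + 39952/E(679, 496) = 248751/492428 + 39952/(120/511) = 248751*(1/492428) + 39952*(511/120) = 248751/492428 + 2551934/15 = 1256647487017/7386420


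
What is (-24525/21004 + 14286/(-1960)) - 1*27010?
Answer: -69518218159/2572990 ≈ -27018.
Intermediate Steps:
(-24525/21004 + 14286/(-1960)) - 1*27010 = (-24525*1/21004 + 14286*(-1/1960)) - 27010 = (-24525/21004 - 7143/980) - 27010 = -21758259/2572990 - 27010 = -69518218159/2572990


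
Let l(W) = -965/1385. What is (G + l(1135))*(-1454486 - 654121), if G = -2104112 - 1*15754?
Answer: 1238180514366525/277 ≈ 4.4700e+12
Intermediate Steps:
l(W) = -193/277 (l(W) = -965*1/1385 = -193/277)
G = -2119866 (G = -2104112 - 15754 = -2119866)
(G + l(1135))*(-1454486 - 654121) = (-2119866 - 193/277)*(-1454486 - 654121) = -587203075/277*(-2108607) = 1238180514366525/277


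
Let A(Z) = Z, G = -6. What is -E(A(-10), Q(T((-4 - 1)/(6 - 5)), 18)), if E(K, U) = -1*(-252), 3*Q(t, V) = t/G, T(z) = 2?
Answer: -252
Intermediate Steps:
Q(t, V) = -t/18 (Q(t, V) = (t/(-6))/3 = (t*(-⅙))/3 = (-t/6)/3 = -t/18)
E(K, U) = 252
-E(A(-10), Q(T((-4 - 1)/(6 - 5)), 18)) = -1*252 = -252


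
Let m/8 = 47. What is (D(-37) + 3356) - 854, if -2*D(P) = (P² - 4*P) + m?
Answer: 3111/2 ≈ 1555.5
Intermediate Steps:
m = 376 (m = 8*47 = 376)
D(P) = -188 + 2*P - P²/2 (D(P) = -((P² - 4*P) + 376)/2 = -(376 + P² - 4*P)/2 = -188 + 2*P - P²/2)
(D(-37) + 3356) - 854 = ((-188 + 2*(-37) - ½*(-37)²) + 3356) - 854 = ((-188 - 74 - ½*1369) + 3356) - 854 = ((-188 - 74 - 1369/2) + 3356) - 854 = (-1893/2 + 3356) - 854 = 4819/2 - 854 = 3111/2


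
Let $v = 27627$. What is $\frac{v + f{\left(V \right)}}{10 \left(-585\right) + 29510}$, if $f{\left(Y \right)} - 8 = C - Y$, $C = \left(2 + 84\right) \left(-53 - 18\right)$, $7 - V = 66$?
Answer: $\frac{771}{845} \approx 0.91243$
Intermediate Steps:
$V = -59$ ($V = 7 - 66 = -59$)
$C = -6106$ ($C = 86 \left(-71\right) = -6106$)
$f{\left(Y \right)} = -6098 - Y$ ($f{\left(Y \right)} = 8 - \left(6106 + Y\right) = -6098 - Y$)
$\frac{v + f{\left(V \right)}}{10 \left(-585\right) + 29510} = \frac{27627 - 6039}{10 \left(-585\right) + 29510} = \frac{27627 + \left(-6098 + 59\right)}{-5850 + 29510} = \frac{27627 - 6039}{23660} = 21588 \cdot \frac{1}{23660} = \frac{771}{845}$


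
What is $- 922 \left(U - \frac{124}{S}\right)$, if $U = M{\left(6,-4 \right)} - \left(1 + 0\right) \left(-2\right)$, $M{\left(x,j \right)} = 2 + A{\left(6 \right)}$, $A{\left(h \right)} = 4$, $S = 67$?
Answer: $- \frac{379864}{67} \approx -5669.6$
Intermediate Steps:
$M{\left(x,j \right)} = 6$ ($M{\left(x,j \right)} = 2 + 4 = 6$)
$U = 8$ ($U = 6 - \left(1 + 0\right) \left(-2\right) = 6 - 1 \left(-2\right) = 6 - -2 = 6 + 2 = 8$)
$- 922 \left(U - \frac{124}{S}\right) = - 922 \left(8 - \frac{124}{67}\right) = \left(-922\right) \frac{412}{67} = - \frac{379864}{67}$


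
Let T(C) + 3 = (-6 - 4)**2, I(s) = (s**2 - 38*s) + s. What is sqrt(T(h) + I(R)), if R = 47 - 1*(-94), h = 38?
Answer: sqrt(14761) ≈ 121.49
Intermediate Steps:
R = 141 (R = 47 + 94 = 141)
I(s) = s**2 - 37*s
T(C) = 97 (T(C) = -3 + (-6 - 4)**2 = -3 + (-10)**2 = -3 + 100 = 97)
sqrt(T(h) + I(R)) = sqrt(97 + 141*(-37 + 141)) = sqrt(97 + 141*104) = sqrt(97 + 14664) = sqrt(14761)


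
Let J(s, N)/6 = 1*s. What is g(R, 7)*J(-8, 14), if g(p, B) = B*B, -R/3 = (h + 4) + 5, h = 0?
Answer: -2352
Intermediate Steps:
R = -27 (R = -3*((0 + 4) + 5) = -3*(4 + 5) = -3*9 = -27)
J(s, N) = 6*s (J(s, N) = 6*(1*s) = 6*s)
g(p, B) = B²
g(R, 7)*J(-8, 14) = 7²*(6*(-8)) = 49*(-48) = -2352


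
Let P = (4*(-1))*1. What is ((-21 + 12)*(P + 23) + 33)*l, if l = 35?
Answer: -4830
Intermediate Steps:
P = -4 (P = -4*1 = -4)
((-21 + 12)*(P + 23) + 33)*l = ((-21 + 12)*(-4 + 23) + 33)*35 = (-9*19 + 33)*35 = (-171 + 33)*35 = -138*35 = -4830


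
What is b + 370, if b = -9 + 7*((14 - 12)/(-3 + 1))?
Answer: 354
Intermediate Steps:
b = -16 (b = -9 + 7*(2/(-2)) = -9 + 7*(2*(-½)) = -9 + 7*(-1) = -9 - 7 = -16)
b + 370 = -16 + 370 = 354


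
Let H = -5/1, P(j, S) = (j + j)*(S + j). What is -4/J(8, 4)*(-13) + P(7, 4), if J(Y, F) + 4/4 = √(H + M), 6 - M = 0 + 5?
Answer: 718/5 - 104*I/5 ≈ 143.6 - 20.8*I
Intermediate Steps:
P(j, S) = 2*j*(S + j) (P(j, S) = (2*j)*(S + j) = 2*j*(S + j))
H = -5 (H = -5*1 = -5)
M = 1 (M = 6 - (0 + 5) = 6 - 1*5 = 6 - 5 = 1)
J(Y, F) = -1 + 2*I (J(Y, F) = -1 + √(-5 + 1) = -1 + √(-4) = -1 + 2*I)
-4/J(8, 4)*(-13) + P(7, 4) = -4*(-1 - 2*I)/5*(-13) + 2*7*(4 + 7) = -4*(-1 - 2*I)/5*(-13) + 2*7*11 = -4*(-1 - 2*I)/5*(-13) + 154 = 52*(-1 - 2*I)/5 + 154 = 154 + 52*(-1 - 2*I)/5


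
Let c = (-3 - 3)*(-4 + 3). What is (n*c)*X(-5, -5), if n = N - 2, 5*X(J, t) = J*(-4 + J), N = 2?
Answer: 0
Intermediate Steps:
X(J, t) = J*(-4 + J)/5 (X(J, t) = (J*(-4 + J))/5 = J*(-4 + J)/5)
c = 6 (c = -6*(-1) = 6)
n = 0 (n = 2 - 2 = 0)
(n*c)*X(-5, -5) = (0*6)*((1/5)*(-5)*(-4 - 5)) = 0*((1/5)*(-5)*(-9)) = 0*9 = 0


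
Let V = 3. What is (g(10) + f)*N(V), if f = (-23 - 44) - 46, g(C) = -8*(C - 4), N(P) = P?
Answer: -483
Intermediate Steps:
g(C) = 32 - 8*C (g(C) = -8*(-4 + C) = 32 - 8*C)
f = -113 (f = -67 - 46 = -113)
(g(10) + f)*N(V) = ((32 - 8*10) - 113)*3 = ((32 - 80) - 113)*3 = (-48 - 113)*3 = -161*3 = -483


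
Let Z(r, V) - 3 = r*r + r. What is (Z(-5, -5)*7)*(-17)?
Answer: -2737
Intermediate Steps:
Z(r, V) = 3 + r + r**2 (Z(r, V) = 3 + (r*r + r) = 3 + (r**2 + r) = 3 + (r + r**2) = 3 + r + r**2)
(Z(-5, -5)*7)*(-17) = ((3 - 5 + (-5)**2)*7)*(-17) = ((3 - 5 + 25)*7)*(-17) = (23*7)*(-17) = 161*(-17) = -2737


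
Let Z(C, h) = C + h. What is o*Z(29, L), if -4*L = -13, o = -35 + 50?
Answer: 1935/4 ≈ 483.75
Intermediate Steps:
o = 15
L = 13/4 (L = -1/4*(-13) = 13/4 ≈ 3.2500)
o*Z(29, L) = 15*(29 + 13/4) = 15*(129/4) = 1935/4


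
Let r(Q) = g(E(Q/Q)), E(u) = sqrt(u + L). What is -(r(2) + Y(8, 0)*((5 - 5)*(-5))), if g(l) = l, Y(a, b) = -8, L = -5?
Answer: -2*I ≈ -2.0*I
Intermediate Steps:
E(u) = sqrt(-5 + u) (E(u) = sqrt(u - 5) = sqrt(-5 + u))
r(Q) = 2*I (r(Q) = sqrt(-5 + Q/Q) = sqrt(-5 + 1) = sqrt(-4) = 2*I)
-(r(2) + Y(8, 0)*((5 - 5)*(-5))) = -(2*I - 8*(5 - 5)*(-5)) = -(2*I - 0*(-5)) = -(2*I - 8*0) = -(2*I + 0) = -2*I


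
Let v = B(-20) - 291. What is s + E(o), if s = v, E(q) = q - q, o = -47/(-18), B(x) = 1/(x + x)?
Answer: -11641/40 ≈ -291.02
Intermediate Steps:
B(x) = 1/(2*x)
o = 47/18 (o = -47*(-1/18) = 47/18 ≈ 2.6111)
E(q) = 0
v = -11641/40 (v = (½)/(-20) - 291 = (½)*(-1/20) - 291 = -1/40 - 291 = -11641/40 ≈ -291.02)
s = -11641/40 ≈ -291.02
s + E(o) = -11641/40 + 0 = -11641/40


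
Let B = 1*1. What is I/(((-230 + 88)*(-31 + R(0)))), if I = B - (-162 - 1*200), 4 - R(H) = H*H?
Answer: 121/1278 ≈ 0.094679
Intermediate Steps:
B = 1
R(H) = 4 - H² (R(H) = 4 - H*H = 4 - H²)
I = 363 (I = 1 - (-162 - 1*200) = 1 - (-162 - 200) = 1 - 1*(-362) = 1 + 362 = 363)
I/(((-230 + 88)*(-31 + R(0)))) = 363/(((-230 + 88)*(-31 + (4 - 1*0²)))) = 363/((-142*(-31 + (4 - 1*0)))) = 363/((-142*(-31 + (4 + 0)))) = 363/((-142*(-31 + 4))) = 363/((-142*(-27))) = 363/3834 = 363*(1/3834) = 121/1278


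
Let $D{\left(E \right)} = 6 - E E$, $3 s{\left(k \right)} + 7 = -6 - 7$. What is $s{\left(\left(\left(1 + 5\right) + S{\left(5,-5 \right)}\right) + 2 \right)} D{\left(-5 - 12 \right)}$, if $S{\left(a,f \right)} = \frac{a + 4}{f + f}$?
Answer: $\frac{5660}{3} \approx 1886.7$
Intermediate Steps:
$S{\left(a,f \right)} = \frac{4 + a}{2 f}$
$s{\left(k \right)} = - \frac{20}{3}$ ($s{\left(k \right)} = - \frac{7}{3} + \frac{-6 - 7}{3} = - \frac{7}{3} + \frac{1}{3} \left(-13\right) = - \frac{7}{3} - \frac{13}{3} = - \frac{20}{3}$)
$D{\left(E \right)} = 6 - E^{2}$
$s{\left(\left(\left(1 + 5\right) + S{\left(5,-5 \right)}\right) + 2 \right)} D{\left(-5 - 12 \right)} = - \frac{20 \left(6 - \left(-5 - 12\right)^{2}\right)}{3} = - \frac{20 \left(6 - \left(-17\right)^{2}\right)}{3} = - \frac{20 \left(6 - 289\right)}{3} = \left(- \frac{20}{3}\right) \left(-283\right) = \frac{5660}{3}$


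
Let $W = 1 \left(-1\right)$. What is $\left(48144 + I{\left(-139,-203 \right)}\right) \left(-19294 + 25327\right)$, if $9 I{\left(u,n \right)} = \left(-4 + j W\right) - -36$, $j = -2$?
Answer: $\frac{871426630}{3} \approx 2.9048 \cdot 10^{8}$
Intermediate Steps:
$W = -1$
$I{\left(u,n \right)} = \frac{34}{9}$ ($I{\left(u,n \right)} = \frac{\left(-4 - -2\right) - -36}{9} = \frac{\left(-4 + 2\right) + 36}{9} = \frac{-2 + 36}{9} = \frac{1}{9} \cdot 34 = \frac{34}{9}$)
$\left(48144 + I{\left(-139,-203 \right)}\right) \left(-19294 + 25327\right) = \left(48144 + \frac{34}{9}\right) \left(-19294 + 25327\right) = \frac{433330}{9} \cdot 6033 = \frac{871426630}{3}$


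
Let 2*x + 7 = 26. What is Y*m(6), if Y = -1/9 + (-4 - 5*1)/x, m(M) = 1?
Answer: -181/171 ≈ -1.0585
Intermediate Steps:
x = 19/2 (x = -7/2 + (½)*26 = -7/2 + 13 = 19/2 ≈ 9.5000)
Y = -181/171 (Y = -1/9 + (-4 - 5*1)/(19/2) = -1*⅑ + (-4 - 5)*(2/19) = -⅑ - 9*2/19 = -⅑ - 18/19 = -181/171 ≈ -1.0585)
Y*m(6) = -181/171*1 = -181/171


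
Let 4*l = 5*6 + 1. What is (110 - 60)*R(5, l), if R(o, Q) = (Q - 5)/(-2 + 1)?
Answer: -275/2 ≈ -137.50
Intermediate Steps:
l = 31/4 (l = (5*6 + 1)/4 = (30 + 1)/4 = (1/4)*31 = 31/4 ≈ 7.7500)
R(o, Q) = 5 - Q (R(o, Q) = (-5 + Q)/(-1) = (-5 + Q)*(-1) = 5 - Q)
(110 - 60)*R(5, l) = (110 - 60)*(5 - 1*31/4) = 50*(5 - 31/4) = 50*(-11/4) = -275/2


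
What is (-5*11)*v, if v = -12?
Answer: 660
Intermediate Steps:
(-5*11)*v = -5*11*(-12) = -55*(-12) = 660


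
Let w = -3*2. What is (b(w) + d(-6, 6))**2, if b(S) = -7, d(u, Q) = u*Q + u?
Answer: 2401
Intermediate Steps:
w = -6
d(u, Q) = u + Q*u (d(u, Q) = Q*u + u = u + Q*u)
(b(w) + d(-6, 6))**2 = (-7 - 6*(1 + 6))**2 = (-7 - 6*7)**2 = (-7 - 42)**2 = (-49)**2 = 2401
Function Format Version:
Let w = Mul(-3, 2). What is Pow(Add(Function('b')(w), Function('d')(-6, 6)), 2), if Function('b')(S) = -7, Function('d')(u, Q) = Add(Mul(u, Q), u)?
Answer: 2401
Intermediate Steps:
w = -6
Function('d')(u, Q) = Add(u, Mul(Q, u)) (Function('d')(u, Q) = Add(Mul(Q, u), u) = Add(u, Mul(Q, u)))
Pow(Add(Function('b')(w), Function('d')(-6, 6)), 2) = Pow(Add(-7, Mul(-6, Add(1, 6))), 2) = Pow(Add(-7, Mul(-6, 7)), 2) = Pow(Add(-7, -42), 2) = Pow(-49, 2) = 2401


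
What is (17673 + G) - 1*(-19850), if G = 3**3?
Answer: 37550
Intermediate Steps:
G = 27
(17673 + G) - 1*(-19850) = (17673 + 27) - 1*(-19850) = 17700 + 19850 = 37550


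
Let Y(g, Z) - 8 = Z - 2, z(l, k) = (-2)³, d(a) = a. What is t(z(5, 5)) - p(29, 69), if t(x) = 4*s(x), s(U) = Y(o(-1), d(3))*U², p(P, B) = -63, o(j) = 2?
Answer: 2367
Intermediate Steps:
z(l, k) = -8
Y(g, Z) = 6 + Z (Y(g, Z) = 8 + (Z - 2) = 8 + (-2 + Z) = 6 + Z)
s(U) = 9*U² (s(U) = (6 + 3)*U² = 9*U²)
t(x) = 36*x² (t(x) = 4*(9*x²) = 36*x²)
t(z(5, 5)) - p(29, 69) = 36*(-8)² - 1*(-63) = 36*64 + 63 = 2304 + 63 = 2367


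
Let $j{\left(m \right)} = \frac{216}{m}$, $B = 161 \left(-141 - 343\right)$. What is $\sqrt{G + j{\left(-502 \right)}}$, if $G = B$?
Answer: $\frac{2 i \sqrt{1227329258}}{251} \approx 279.15 i$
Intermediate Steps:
$B = -77924$ ($B = 161 \left(-484\right) = -77924$)
$G = -77924$
$\sqrt{G + j{\left(-502 \right)}} = \sqrt{-77924 + \frac{216}{-502}} = \sqrt{-77924 + 216 \left(- \frac{1}{502}\right)} = \sqrt{-77924 - \frac{108}{251}} = \sqrt{- \frac{19559032}{251}} = \frac{2 i \sqrt{1227329258}}{251}$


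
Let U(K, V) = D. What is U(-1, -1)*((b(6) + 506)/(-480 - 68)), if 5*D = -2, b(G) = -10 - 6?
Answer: 49/137 ≈ 0.35766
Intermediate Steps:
b(G) = -16
D = -⅖ (D = (⅕)*(-2) = -⅖ ≈ -0.40000)
U(K, V) = -⅖
U(-1, -1)*((b(6) + 506)/(-480 - 68)) = -2*(-16 + 506)/(5*(-480 - 68)) = -196/(-548) = -196*(-1)/548 = -⅖*(-245/274) = 49/137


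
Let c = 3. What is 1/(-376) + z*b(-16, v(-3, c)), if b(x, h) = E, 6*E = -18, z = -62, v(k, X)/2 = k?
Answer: 69935/376 ≈ 186.00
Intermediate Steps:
v(k, X) = 2*k
E = -3 (E = (⅙)*(-18) = -3)
b(x, h) = -3
1/(-376) + z*b(-16, v(-3, c)) = 1/(-376) - 62*(-3) = -1/376 + 186 = 69935/376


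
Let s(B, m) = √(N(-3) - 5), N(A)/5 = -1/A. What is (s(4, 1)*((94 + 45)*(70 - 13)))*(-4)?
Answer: -10564*I*√30 ≈ -57861.0*I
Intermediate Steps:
N(A) = -5/A (N(A) = 5*(-1/A) = -5/A)
s(B, m) = I*√30/3 (s(B, m) = √(-5/(-3) - 5) = √(-5*(-⅓) - 5) = √(5/3 - 5) = √(-10/3) = I*√30/3)
(s(4, 1)*((94 + 45)*(70 - 13)))*(-4) = ((I*√30/3)*((94 + 45)*(70 - 13)))*(-4) = ((I*√30/3)*(139*57))*(-4) = ((I*√30/3)*7923)*(-4) = (2641*I*√30)*(-4) = -10564*I*√30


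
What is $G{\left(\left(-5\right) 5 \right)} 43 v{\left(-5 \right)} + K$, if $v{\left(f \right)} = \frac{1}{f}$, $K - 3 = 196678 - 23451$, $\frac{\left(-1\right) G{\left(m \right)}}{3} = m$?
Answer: $172585$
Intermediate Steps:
$G{\left(m \right)} = - 3 m$
$K = 173230$ ($K = 3 + \left(196678 - 23451\right) = 3 + 173227 = 173230$)
$G{\left(\left(-5\right) 5 \right)} 43 v{\left(-5 \right)} + K = \frac{- 3 \left(\left(-5\right) 5\right) 43}{-5} + 173230 = \left(-3\right) \left(-25\right) 43 \left(- \frac{1}{5}\right) + 173230 = 75 \cdot 43 \left(- \frac{1}{5}\right) + 173230 = 3225 \left(- \frac{1}{5}\right) + 173230 = -645 + 173230 = 172585$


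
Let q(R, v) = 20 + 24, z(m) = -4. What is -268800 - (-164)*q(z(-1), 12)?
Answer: -261584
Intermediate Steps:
q(R, v) = 44
-268800 - (-164)*q(z(-1), 12) = -268800 - (-164)*44 = -268800 - 1*(-7216) = -268800 + 7216 = -261584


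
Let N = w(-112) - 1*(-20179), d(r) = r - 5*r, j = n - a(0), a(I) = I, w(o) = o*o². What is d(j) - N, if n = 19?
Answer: 1384673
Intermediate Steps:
w(o) = o³
j = 19 (j = 19 - 1*0 = 19 + 0 = 19)
d(r) = -4*r
N = -1384749 (N = (-112)³ - 1*(-20179) = -1404928 + 20179 = -1384749)
d(j) - N = -4*19 - 1*(-1384749) = -76 + 1384749 = 1384673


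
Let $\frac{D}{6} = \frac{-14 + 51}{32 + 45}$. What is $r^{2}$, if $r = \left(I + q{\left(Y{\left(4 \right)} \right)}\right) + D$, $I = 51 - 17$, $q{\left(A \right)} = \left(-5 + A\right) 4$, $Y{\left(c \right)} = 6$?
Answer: $\frac{9909904}{5929} \approx 1671.4$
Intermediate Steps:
$q{\left(A \right)} = -20 + 4 A$
$I = 34$
$D = \frac{222}{77}$ ($D = 6 \frac{-14 + 51}{32 + 45} = 6 \cdot \frac{37}{77} = \frac{222}{77} \approx 2.8831$)
$r = \frac{3148}{77}$ ($r = \left(34 + \left(-20 + 4 \cdot 6\right)\right) + \frac{222}{77} = \left(34 + \left(-20 + 24\right)\right) + \frac{222}{77} = \left(34 + 4\right) + \frac{222}{77} = 38 + \frac{222}{77} = \frac{3148}{77} \approx 40.883$)
$r^{2} = \left(\frac{3148}{77}\right)^{2} = \frac{9909904}{5929}$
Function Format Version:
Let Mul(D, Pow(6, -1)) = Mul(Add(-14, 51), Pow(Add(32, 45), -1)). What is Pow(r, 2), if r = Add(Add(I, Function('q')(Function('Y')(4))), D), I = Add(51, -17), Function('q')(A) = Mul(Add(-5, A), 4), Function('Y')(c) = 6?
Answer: Rational(9909904, 5929) ≈ 1671.4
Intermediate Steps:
Function('q')(A) = Add(-20, Mul(4, A))
I = 34
D = Rational(222, 77) (D = Mul(6, Mul(Add(-14, 51), Pow(Add(32, 45), -1))) = Mul(6, Mul(37, Pow(77, -1))) = Mul(6, Mul(37, Rational(1, 77))) = Mul(6, Rational(37, 77)) = Rational(222, 77) ≈ 2.8831)
r = Rational(3148, 77) (r = Add(Add(34, Add(-20, Mul(4, 6))), Rational(222, 77)) = Add(Add(34, Add(-20, 24)), Rational(222, 77)) = Add(Add(34, 4), Rational(222, 77)) = Add(38, Rational(222, 77)) = Rational(3148, 77) ≈ 40.883)
Pow(r, 2) = Pow(Rational(3148, 77), 2) = Rational(9909904, 5929)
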